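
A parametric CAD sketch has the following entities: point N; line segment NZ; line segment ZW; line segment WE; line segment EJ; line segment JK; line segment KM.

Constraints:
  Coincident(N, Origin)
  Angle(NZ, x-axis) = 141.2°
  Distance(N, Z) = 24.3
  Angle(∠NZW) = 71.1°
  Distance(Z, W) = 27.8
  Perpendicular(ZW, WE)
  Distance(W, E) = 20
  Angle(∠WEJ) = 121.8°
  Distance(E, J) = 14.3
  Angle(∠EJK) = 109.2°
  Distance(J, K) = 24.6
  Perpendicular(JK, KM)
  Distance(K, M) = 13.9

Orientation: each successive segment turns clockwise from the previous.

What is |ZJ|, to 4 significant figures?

31.67

ZW ⟂ WE, so WE runs at -57.70°; with |WE| = 20.0, E = (15.25, 13.18). ∠WEJ = 121.8° gives EJ at -115.9° from the x-axis; with |EJ| = 14.3, J = (9.001, 0.3126). Then |ZJ| = |J − Z| = 31.67.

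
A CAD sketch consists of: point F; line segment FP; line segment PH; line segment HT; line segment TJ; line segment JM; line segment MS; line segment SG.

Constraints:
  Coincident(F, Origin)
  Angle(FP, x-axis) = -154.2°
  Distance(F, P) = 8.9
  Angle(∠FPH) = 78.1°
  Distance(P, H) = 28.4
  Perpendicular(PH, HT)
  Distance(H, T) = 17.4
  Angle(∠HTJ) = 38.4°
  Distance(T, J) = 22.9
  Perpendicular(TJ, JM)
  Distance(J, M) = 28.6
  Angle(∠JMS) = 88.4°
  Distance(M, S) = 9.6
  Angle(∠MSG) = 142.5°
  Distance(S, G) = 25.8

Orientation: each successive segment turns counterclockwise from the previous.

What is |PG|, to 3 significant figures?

44.7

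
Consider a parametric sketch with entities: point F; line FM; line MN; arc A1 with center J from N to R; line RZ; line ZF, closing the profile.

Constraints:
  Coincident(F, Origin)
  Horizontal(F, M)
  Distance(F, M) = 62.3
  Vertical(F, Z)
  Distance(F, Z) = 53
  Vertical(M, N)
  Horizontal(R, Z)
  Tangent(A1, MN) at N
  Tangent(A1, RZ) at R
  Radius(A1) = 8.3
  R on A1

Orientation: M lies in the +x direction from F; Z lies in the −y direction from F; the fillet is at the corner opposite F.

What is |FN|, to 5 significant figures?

76.677

F is at the origin; FM is horizontal with |FM| = 62.3 and M on the +x side, so M = (62.300, 0.0000). FZ is vertical with |FZ| = 53.0 and Z on the −y side, so Z = (0.0000, -53.000). The virtual corner opposite F is at (62.300, -53.000). A1 meets MN tangentially, so JN is at right angles to MN and tangency of A1 to RZ means the radius JR is perpendicular to RZ, with radius 8.3, so the center J sits 8.3 in from both sides at J = (54.000, -44.700). That places the tangent points at N = (62.300, -44.700) on MN and R = (54.000, -53.000) on RZ. Then |FN| = |N − F| = 76.677.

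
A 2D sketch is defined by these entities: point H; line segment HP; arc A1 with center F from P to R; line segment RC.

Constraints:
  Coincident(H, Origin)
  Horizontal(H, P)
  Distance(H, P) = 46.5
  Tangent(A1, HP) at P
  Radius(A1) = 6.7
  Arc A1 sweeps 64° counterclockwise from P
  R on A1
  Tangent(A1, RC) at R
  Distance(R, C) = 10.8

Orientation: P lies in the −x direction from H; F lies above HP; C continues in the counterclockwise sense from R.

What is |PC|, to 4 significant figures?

17.24

On A1, P sits at bearing -90° from F; a 64° counterclockwise sweep puts R at bearing -26°, so R = F + 6.7·(cos -26°, sin -26°) = (-40.48, 3.763). A1 meets RC tangentially, so FR is at right angles to RC, so RC runs along (−sin -26°, cos -26°); with |RC| = 10.8, C = (-35.74, 13.47). Then |PC| = |C − P| = 17.24.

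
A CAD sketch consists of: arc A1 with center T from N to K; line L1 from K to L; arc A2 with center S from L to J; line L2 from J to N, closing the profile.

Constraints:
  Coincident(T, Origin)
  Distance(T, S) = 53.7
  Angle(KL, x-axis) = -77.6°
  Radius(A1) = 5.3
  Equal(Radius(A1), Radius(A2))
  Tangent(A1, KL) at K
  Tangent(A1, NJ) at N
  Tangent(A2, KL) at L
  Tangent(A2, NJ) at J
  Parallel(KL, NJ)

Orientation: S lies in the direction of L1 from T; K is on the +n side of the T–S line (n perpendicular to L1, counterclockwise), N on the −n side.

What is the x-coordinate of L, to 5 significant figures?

16.708

The slot axis is L1's direction at -77.6°, so u = (cos -77.6°, sin -77.6°) = (0.21474, -0.97667) and n = (−sin -77.6°, cos -77.6°) = (0.97667, 0.21474). T is at the origin and S lies 53.7 along u from T, so S = 53.7·u = (11.531, -52.447). Tangency of A1 to both parallel lines with radius 5.3 puts K and N at T ± 5.3·n: K = (5.1764, 1.1381), N = (-5.1764, -1.1381). Equal radii place L and J the same way about S: L = S + 5.3·n = (16.708, -51.309), J = S − 5.3·n = (6.3549, -53.585). So L.x = 16.708.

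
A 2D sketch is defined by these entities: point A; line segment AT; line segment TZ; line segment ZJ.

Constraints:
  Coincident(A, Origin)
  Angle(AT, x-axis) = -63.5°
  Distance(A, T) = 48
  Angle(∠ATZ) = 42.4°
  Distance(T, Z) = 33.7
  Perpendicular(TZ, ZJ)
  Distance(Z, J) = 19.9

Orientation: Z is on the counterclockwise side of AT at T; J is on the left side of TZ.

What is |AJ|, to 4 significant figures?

12.59

∠ATZ = 42.4°, so TZ runs at -63.5° + (180° − 42.4°) = 74.10° from the x-axis; with |TZ| = 33.7, Z = T + 33.7·(cos 74.10°, sin 74.10°) = (30.65, -10.55). TZ ⟂ ZJ; with |ZJ| = 19.9 on the left of TZ, J = Z + 19.9·(-0.9617, 0.2740) = (11.51, -5.094). Then |AJ| = |J − A| = 12.59.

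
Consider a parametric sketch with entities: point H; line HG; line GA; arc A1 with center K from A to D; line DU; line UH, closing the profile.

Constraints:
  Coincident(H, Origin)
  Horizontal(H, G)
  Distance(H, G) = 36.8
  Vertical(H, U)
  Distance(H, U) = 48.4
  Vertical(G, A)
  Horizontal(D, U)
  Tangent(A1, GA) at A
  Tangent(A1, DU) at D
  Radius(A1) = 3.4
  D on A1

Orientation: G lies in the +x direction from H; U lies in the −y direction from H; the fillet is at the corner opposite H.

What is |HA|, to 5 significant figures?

58.131

H is at the origin; H and G share the same y with |HG| = 36.8 and G on the +x side, so G = (36.800, 0.0000). HU is vertical with |HU| = 48.4 and U on the −y side, so U = (0.0000, -48.400). The virtual corner opposite H is at (36.800, -48.400). The tangent condition forces KA to be normal to GA and tangency of A1 to DU means the radius KD is perpendicular to DU, with radius 3.4, so the center K sits 3.4 in from both sides at K = (33.400, -45.000). That places the tangent points at A = (36.800, -45.000) on GA and D = (33.400, -48.400) on DU. Then |HA| = |A − H| = 58.131.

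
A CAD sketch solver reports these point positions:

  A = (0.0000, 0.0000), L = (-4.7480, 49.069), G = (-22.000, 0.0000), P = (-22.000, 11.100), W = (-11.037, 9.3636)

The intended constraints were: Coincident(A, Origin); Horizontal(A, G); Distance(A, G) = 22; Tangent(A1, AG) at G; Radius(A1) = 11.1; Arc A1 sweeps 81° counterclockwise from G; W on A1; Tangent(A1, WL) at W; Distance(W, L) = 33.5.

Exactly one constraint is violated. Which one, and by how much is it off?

Distance(W, L) = 33.5 — off by 6.70.

A = (0.00, 0.00) ✓; A.y = 0.00, G.y = 0.00 ✓; |AG| = 22.00 ✓; ∠(PG, GA) = 90.00° ✓; |PG| = 11.10 ✓; bearing(P→W) − bearing(P→G) = 81.00° ✓; |PW| = 11.10 ✓; ∠(PW, WL) = 90.00° ✓; |WL| = 40.20 ✗.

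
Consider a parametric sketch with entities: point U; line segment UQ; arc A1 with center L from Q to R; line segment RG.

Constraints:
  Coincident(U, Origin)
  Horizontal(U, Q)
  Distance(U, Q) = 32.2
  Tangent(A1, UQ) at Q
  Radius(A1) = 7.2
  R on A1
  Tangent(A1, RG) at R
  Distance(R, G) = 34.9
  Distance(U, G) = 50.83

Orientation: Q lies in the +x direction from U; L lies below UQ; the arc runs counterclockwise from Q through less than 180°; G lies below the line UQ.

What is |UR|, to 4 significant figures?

26.20

Checks: |LQ| = 7.200 ✓; |LR| = 7.200 ✓; ∠(LR, RG) = 90.00° ✓; |RG| = 34.90 ✓; |UG| = 50.83 ✓.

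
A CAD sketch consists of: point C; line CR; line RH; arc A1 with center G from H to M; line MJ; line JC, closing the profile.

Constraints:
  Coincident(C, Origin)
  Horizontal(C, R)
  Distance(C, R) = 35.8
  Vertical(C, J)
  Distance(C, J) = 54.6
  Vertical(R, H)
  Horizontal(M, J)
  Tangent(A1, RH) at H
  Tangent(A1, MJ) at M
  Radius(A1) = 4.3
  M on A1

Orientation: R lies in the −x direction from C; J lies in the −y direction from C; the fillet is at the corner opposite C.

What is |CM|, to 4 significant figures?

63.03

C is at the origin; C and R share the same y with |CR| = 35.8 and R on the −x side, so R = (-35.80, 0.000). C and J share the same x with |CJ| = 54.6 and J on the −y side, so J = (0.000, -54.60). The virtual corner opposite C is at (-35.80, -54.60). A1 meets RH tangentially, so GH is at right angles to RH and A1 meets MJ tangentially, so GM is at right angles to MJ, with radius 4.3, so the center G sits 4.3 in from both sides at G = (-31.50, -50.30). That places the tangent points at H = (-35.80, -50.30) on RH and M = (-31.50, -54.60) on MJ. Then |CM| = |M − C| = 63.03.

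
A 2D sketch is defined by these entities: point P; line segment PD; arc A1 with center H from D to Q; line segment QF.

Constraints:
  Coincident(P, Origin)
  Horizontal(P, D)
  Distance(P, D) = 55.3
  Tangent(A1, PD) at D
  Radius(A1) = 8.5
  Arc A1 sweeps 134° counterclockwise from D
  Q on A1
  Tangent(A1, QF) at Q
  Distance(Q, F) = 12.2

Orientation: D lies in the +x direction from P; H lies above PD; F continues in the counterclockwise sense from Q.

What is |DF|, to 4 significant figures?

23.30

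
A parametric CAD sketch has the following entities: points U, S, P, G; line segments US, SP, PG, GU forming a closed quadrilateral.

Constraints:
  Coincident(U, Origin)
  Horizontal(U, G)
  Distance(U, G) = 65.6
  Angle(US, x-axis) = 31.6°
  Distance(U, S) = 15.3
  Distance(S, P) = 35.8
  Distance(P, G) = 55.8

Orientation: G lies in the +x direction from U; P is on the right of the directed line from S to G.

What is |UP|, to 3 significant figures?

32.4

U is at the origin; UG is horizontal with |UG| = 65.6 and G in +x, so G = (65.6, 0). US runs at 31.6° with |US| = 15.3, so S = (13.0, 8.02). P is determined by |SP| = 35.8 and |PG| = 55.8 together: it lies at the intersection of circle(S, 35.8) and circle(G, 55.8). With |SG| = 53.2, the foot of the radical line on SG is 9.36 from S and the perpendicular offset is √(35.8² − 9.36²) = 34.6. Taking the right-of-SG solution: P = (17.1, -27.6).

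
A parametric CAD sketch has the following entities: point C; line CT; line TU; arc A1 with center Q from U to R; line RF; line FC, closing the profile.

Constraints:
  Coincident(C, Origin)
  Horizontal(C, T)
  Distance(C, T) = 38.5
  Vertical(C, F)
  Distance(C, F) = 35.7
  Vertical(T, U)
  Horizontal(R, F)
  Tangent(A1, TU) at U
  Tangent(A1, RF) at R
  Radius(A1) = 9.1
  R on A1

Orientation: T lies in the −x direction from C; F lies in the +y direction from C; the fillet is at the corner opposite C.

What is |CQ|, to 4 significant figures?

39.65

C is at the origin; CT is horizontal with |CT| = 38.5 and T on the −x side, so T = (-38.50, 0.000). CF is vertical with |CF| = 35.7 and F on the +y side, so F = (0.000, 35.70). The virtual corner opposite C is at (-38.50, 35.70). The tangent condition forces QU to be normal to TU and the tangent condition forces QR to be normal to RF, with radius 9.1, so the center Q sits 9.1 in from both sides at Q = (-29.40, 26.60). Then |CQ| = |Q − C| = 39.65.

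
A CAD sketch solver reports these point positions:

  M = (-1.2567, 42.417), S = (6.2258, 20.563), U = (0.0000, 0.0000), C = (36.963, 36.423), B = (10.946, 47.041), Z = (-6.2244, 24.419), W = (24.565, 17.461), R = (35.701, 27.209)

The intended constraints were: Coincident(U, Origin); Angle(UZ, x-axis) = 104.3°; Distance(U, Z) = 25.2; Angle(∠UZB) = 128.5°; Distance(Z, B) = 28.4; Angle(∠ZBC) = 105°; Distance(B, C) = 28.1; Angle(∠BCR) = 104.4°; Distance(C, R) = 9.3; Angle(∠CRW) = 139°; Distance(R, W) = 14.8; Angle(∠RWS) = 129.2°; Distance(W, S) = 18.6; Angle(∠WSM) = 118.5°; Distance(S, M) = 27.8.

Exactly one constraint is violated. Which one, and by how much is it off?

Distance(S, M) = 27.8 — off by 4.70.

U = (0.00, 0.00) ✓; UZ at 104.3° ✓; |UZ| = 25.20 ✓; ∠UZB = 128.5° ✓; |ZB| = 28.40 ✓; ∠ZBC = 105.0° ✓; |BC| = 28.10 ✓; ∠BCR = 104.4° ✓; |CR| = 9.300 ✓; ∠CRW = 139.0° ✓; |RW| = 14.80 ✓; ∠RWS = 129.2° ✓; |WS| = 18.60 ✓; ∠WSM = 118.5° ✓; |SM| = 23.10 ✗.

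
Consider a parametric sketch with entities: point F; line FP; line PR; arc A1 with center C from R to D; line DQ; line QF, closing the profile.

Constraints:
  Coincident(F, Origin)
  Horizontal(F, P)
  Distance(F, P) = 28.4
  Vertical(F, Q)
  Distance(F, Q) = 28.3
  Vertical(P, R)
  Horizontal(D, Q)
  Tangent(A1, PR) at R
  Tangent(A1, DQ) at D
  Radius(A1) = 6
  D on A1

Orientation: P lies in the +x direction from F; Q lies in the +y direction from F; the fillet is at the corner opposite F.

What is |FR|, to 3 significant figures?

36.1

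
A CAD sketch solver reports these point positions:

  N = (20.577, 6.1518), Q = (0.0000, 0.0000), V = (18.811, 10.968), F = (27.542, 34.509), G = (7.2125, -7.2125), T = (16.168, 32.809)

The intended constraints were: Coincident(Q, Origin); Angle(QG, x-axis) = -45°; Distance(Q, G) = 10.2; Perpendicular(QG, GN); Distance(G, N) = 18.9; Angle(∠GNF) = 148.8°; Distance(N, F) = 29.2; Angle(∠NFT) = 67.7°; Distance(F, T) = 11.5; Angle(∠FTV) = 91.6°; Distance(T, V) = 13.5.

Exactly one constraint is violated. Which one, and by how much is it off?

Distance(T, V) = 13.5 — off by 8.50.

Q = (0.00, 0.00) ✓; QG at -45.00° ✓; |QG| = 10.20 ✓; ∠(QG, GN) = 90.00° ✓; |GN| = 18.90 ✓; ∠GNF = 148.8° ✓; |NF| = 29.20 ✓; ∠NFT = 67.70° ✓; |FT| = 11.50 ✓; ∠FTV = 91.60° ✓; |TV| = 22.00 ✗.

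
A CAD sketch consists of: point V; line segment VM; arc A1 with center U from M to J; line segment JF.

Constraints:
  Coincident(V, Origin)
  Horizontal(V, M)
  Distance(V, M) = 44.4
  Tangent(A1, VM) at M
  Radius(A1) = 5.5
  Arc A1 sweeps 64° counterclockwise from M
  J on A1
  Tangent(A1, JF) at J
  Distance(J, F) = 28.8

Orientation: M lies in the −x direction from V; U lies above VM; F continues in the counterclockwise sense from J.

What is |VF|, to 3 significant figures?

39.5

On A1, M sits at bearing -90° from U; a 64° counterclockwise sweep puts J at bearing -26°, so J = U + 5.5·(cos -26°, sin -26°) = (-39.5, 3.09). Since A1 is tangent to JF there, UJ ⟂ JF, so JF runs along (−sin -26°, cos -26°); with |JF| = 28.8, F = (-26.8, 29.0). Then |VF| = |F − V| = 39.5.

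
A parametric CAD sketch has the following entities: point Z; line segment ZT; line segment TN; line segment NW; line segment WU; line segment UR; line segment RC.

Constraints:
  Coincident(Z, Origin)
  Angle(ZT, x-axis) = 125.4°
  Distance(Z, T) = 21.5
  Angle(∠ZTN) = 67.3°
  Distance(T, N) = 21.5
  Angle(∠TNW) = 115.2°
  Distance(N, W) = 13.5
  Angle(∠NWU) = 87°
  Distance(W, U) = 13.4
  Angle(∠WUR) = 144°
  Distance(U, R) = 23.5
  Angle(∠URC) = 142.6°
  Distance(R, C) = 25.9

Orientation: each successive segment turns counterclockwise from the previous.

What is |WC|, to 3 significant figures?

55.5

Z is at the origin; ZT runs at 125.4° with length 21.5, so T = (-12.5, 17.5). ∠ZTN = 67.3° gives TN at -122° from the x-axis; with |TN| = 21.5, N = (-23.8, -0.728). ∠TNW = 115.2° gives NW at -57.1° from the x-axis; with |NW| = 13.5, W = (-16.5, -12.1). ∠NWU = 87.0° gives WU at 35.9° from the x-axis; with |WU| = 13.4, U = (-5.63, -4.21). ∠WUR = 144.0° gives UR at 71.9° from the x-axis; with |UR| = 23.5, R = (1.67, 18.1). ∠URC = 142.6° gives RC at 109° from the x-axis; with |RC| = 25.9, C = (-6.89, 42.6). Then |WC| = |C − W| = 55.5.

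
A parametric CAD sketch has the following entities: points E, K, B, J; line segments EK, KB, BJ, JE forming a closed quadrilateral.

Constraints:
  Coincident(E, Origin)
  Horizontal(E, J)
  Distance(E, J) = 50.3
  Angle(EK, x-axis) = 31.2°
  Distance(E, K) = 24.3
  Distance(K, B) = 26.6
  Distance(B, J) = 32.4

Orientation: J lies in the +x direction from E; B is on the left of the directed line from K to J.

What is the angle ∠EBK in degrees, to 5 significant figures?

5.7070°

Checks: |KB| = 26.60 ✓; |BJ| = 32.40 ✓.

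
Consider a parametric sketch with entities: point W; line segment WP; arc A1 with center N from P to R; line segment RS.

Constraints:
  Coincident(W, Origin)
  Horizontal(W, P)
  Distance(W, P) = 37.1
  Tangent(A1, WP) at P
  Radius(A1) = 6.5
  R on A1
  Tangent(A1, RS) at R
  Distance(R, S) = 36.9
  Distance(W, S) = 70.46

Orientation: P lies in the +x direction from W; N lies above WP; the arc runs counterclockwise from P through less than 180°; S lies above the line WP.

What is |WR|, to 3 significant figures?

42.9

Checks: |NP| = 6.500 ✓; |NR| = 6.500 ✓; ∠(NR, RS) = 90.00° ✓; |RS| = 36.90 ✓; |WS| = 70.46 ✓.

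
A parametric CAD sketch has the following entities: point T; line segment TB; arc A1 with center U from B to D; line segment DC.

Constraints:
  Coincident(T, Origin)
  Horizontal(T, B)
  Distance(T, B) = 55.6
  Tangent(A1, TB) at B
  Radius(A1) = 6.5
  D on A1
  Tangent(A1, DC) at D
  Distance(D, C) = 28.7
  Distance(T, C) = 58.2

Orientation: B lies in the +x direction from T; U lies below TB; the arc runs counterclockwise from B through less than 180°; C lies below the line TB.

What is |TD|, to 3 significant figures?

49.5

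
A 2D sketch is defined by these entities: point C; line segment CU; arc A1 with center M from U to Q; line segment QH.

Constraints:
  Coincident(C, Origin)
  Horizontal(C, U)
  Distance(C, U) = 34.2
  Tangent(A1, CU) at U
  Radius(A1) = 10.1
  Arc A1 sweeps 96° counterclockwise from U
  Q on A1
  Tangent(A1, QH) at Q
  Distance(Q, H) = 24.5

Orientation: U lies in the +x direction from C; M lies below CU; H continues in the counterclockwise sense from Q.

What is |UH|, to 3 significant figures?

36.3

On A1, U sits at bearing 90° from M; a 96° counterclockwise sweep puts Q at bearing 186°, so Q = M + 10.1·(cos 186°, sin 186°) = (24.2, -11.2). Tangency of A1 to QH means the radius MQ is perpendicular to QH, so QH runs along (−sin 186°, cos 186°); with |QH| = 24.5, H = (26.7, -35.5). Then |UH| = |H − U| = 36.3.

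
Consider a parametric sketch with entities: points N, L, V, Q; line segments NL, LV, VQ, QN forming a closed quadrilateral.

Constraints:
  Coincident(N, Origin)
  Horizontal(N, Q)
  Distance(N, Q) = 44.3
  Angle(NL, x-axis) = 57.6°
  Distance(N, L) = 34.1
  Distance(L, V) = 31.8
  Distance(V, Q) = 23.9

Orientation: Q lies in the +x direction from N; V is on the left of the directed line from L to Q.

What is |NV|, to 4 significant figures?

54.80

N is at the origin; NQ is horizontal with |NQ| = 44.3 and Q in +x, so Q = (44.3, 0). NL runs at 57.6° with |NL| = 34.1, so L = (18.27, 28.79). V is determined by |LV| = 31.8 and |VQ| = 23.9 together: it lies at the intersection of circle(L, 31.8) and circle(Q, 23.9). With |LQ| = 38.81, the foot of the radical line on LQ is 25.07 from L and the perpendicular offset is √(31.8² − 25.07²) = 19.56. Taking the left-of-LQ solution: V = (49.59, 23.31).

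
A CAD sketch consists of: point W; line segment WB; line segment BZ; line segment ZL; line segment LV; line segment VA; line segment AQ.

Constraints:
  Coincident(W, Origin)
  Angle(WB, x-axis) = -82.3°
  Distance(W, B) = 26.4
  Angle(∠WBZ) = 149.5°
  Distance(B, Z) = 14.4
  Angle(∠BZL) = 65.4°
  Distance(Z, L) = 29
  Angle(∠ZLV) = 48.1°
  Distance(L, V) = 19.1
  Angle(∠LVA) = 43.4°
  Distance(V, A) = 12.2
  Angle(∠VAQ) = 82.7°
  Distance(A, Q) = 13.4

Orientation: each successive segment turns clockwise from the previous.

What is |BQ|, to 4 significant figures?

25.21

W is at the origin; WB runs at -82.3° with length 26.4, so B = (3.537, -26.16). ∠WBZ = 149.5° gives BZ at -112.8° from the x-axis; with |BZ| = 14.4, Z = (-2.043, -39.44). ∠BZL = 65.4° gives ZL at 132.6° from the x-axis; with |ZL| = 29.0, L = (-21.67, -18.09). ∠ZLV = 48.1° gives LV at 0.7000° from the x-axis; with |LV| = 19.1, V = (-2.574, -17.86). ∠LVA = 43.4° gives VA at -135.9° from the x-axis; with |VA| = 12.2, A = (-11.33, -26.35). ∠VAQ = 82.7° gives AQ at 126.8° from the x-axis; with |AQ| = 13.4, Q = (-19.36, -15.62). Then |BQ| = |Q − B| = 25.21.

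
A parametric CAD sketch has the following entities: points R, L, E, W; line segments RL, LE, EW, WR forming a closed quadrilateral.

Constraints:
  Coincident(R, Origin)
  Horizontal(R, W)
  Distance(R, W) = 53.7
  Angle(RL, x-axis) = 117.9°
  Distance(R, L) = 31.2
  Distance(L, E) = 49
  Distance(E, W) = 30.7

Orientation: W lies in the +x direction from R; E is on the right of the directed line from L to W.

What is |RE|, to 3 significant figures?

23.5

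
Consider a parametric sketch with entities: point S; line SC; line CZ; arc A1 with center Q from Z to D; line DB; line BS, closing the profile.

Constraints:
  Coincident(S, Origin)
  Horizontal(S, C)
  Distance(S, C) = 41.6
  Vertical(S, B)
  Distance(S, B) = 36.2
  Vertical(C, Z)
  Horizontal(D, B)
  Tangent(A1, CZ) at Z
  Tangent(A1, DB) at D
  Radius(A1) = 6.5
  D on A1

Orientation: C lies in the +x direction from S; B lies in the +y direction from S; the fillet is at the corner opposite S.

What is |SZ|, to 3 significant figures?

51.1

S is at the origin; S and C share the same y with |SC| = 41.6 and C on the +x side, so C = (41.6, 0.00). SB is vertical with |SB| = 36.2 and B on the +y side, so B = (0.00, 36.2). The virtual corner opposite S is at (41.6, 36.2). Tangency of A1 to CZ means the radius QZ is perpendicular to CZ and since A1 is tangent to DB there, QD ⟂ DB, with radius 6.5, so the center Q sits 6.5 in from both sides at Q = (35.1, 29.7). That places the tangent points at Z = (41.6, 29.7) on CZ and D = (35.1, 36.2) on DB. Then |SZ| = |Z − S| = 51.1.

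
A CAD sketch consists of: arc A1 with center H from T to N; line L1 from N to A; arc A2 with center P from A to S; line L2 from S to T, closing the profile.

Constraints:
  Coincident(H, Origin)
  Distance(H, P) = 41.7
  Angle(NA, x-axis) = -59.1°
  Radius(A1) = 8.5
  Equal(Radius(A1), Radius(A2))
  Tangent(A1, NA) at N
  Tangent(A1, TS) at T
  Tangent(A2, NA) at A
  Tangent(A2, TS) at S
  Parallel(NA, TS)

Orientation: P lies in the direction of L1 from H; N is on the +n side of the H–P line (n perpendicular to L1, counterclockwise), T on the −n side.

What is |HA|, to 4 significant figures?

42.56

The slot axis is L1's direction at -59.1°, so u = (cos -59.1°, sin -59.1°) = (0.5135, -0.8581) and n = (−sin -59.1°, cos -59.1°) = (0.8581, 0.5135). H is at the origin and P lies 41.7 along u from H, so P = 41.7·u = (21.41, -35.78). Tangency of A1 to both parallel lines with radius 8.5 puts N and T at H ± 8.5·n: N = (7.294, 4.365), T = (-7.294, -4.365). Equal radii place A and S the same way about P: A = P + 8.5·n = (28.71, -31.42), S = P − 8.5·n = (14.12, -40.15). Then |HA| = |A − H| = 42.56.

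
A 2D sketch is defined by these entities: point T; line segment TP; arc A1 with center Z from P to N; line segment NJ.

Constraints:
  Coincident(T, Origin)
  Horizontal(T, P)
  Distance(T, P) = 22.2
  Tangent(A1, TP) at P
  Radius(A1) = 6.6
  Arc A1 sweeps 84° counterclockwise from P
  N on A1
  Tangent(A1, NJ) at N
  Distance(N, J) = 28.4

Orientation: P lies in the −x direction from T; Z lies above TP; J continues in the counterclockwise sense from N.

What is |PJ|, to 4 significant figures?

35.46

T is at the origin; T and P share the same y with |TP| = 22.2 and P on the −x side, so P = (-22.20, 0.000). A1 meets TP tangentially, so ZP is at right angles to TP, so Z = P + (0, 6.6) = (-22.20, 6.600). On A1, P sits at bearing -90° from Z; an 84° counterclockwise sweep puts N at bearing -6°, so N = Z + 6.6·(cos -6°, sin -6°) = (-15.64, 5.910). Since A1 is tangent to NJ there, ZN ⟂ NJ, so NJ runs along (−sin -6°, cos -6°); with |NJ| = 28.4, J = (-12.67, 34.15). Then |PJ| = |J − P| = 35.46.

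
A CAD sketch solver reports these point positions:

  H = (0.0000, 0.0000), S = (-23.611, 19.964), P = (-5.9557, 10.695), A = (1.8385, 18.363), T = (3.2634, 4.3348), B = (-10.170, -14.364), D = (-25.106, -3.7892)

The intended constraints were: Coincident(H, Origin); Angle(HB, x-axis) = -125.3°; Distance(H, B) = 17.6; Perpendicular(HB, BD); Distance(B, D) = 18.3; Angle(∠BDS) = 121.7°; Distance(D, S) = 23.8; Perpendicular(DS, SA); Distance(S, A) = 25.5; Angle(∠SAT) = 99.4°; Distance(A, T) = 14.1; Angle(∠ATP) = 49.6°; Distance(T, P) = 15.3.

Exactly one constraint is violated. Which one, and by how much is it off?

Distance(T, P) = 15.3 — off by 4.10.

H = (0.00, 0.00) ✓; HB at -125.3° ✓; |HB| = 17.60 ✓; ∠(HB, BD) = 90.00° ✓; |BD| = 18.30 ✓; ∠BDS = 121.7° ✓; |DS| = 23.80 ✓; ∠(DS, SA) = 90.00° ✓; |SA| = 25.50 ✓; ∠SAT = 99.40° ✓; |AT| = 14.10 ✓; ∠ATP = 49.60° ✓; |TP| = 11.20 ✗.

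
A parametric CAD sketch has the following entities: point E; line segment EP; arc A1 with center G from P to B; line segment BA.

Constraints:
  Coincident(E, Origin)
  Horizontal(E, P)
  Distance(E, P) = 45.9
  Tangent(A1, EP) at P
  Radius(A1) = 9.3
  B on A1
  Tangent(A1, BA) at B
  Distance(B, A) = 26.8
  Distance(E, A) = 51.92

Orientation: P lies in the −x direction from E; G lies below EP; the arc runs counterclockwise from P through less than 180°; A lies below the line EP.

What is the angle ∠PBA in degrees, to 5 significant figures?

116.44°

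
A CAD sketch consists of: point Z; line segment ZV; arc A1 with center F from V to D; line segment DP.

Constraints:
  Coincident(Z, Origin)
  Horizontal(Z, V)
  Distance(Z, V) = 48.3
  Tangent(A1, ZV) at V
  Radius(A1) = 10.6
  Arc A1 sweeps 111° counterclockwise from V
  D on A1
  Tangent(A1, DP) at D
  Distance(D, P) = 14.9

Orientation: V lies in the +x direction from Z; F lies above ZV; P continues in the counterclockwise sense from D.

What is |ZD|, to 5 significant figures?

59.951

Z is at the origin; ZV is horizontal with |ZV| = 48.3 and V on the +x side, so V = (48.300, 0.0000). The tangent condition forces FV to be normal to ZV, so F = V + (0, 10.6) = (48.300, 10.600). On A1, V sits at bearing -90° from F; a 111° counterclockwise sweep puts D at bearing 21°, so D = F + 10.6·(cos 21°, sin 21°) = (58.196, 14.399). Then |ZD| = |D − Z| = 59.951.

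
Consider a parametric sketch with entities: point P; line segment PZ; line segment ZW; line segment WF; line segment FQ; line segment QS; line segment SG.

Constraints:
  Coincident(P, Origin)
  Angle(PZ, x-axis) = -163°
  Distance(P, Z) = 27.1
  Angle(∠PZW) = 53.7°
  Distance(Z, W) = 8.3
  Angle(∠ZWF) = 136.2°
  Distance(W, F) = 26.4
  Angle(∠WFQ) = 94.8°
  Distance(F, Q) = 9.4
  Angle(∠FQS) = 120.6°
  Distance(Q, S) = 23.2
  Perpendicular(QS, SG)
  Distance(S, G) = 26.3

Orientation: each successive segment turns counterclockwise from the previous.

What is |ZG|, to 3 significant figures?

4.48

P is at the origin; PZ runs at -163.0° with length 27.1, so Z = (-25.9, -7.92). ∠PZW = 53.7° gives ZW at -36.7° from the x-axis; with |ZW| = 8.3, W = (-19.3, -12.9). ∠ZWF = 136.2° gives WF at 7.10° from the x-axis; with |WF| = 26.4, F = (6.94, -9.62). ∠WFQ = 94.8° gives FQ at 92.3° from the x-axis; with |FQ| = 9.4, Q = (6.56, -0.228). ∠FQS = 120.6° gives QS at 152° from the x-axis; with |QS| = 23.2, S = (-13.9, 10.8). QS ⟂ SG, so SG runs at -118°; with |SG| = 26.3, G = (-26.3, -12.4). Then |ZG| = |G − Z| = 4.48.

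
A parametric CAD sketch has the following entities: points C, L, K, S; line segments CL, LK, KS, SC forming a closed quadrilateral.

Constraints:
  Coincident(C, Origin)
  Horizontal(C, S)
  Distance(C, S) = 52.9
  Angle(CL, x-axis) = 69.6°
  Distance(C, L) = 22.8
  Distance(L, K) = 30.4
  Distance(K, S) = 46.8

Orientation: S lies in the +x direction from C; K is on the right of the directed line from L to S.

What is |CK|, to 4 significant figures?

11.40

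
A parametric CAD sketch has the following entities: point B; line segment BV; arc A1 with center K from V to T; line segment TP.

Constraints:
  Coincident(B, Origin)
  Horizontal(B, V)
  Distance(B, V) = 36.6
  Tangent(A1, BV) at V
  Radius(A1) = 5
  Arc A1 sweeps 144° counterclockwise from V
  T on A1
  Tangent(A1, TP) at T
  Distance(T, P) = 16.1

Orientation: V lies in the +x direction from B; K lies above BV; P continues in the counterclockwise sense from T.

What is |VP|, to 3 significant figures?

21.1

B is at the origin; B and V share the same y with |BV| = 36.6 and V on the +x side, so V = (36.6, 0.00). A1 meets BV tangentially, so KV is at right angles to BV, so K = V + (0, 5) = (36.6, 5.00). On A1, V sits at bearing -90° from K; a 144° counterclockwise sweep puts T at bearing 54°, so T = K + 5.0·(cos 54°, sin 54°) = (39.5, 9.05). A1 meets TP tangentially, so KT is at right angles to TP, so TP runs along (−sin 54°, cos 54°); with |TP| = 16.1, P = (26.5, 18.5). Then |VP| = |P − V| = 21.1.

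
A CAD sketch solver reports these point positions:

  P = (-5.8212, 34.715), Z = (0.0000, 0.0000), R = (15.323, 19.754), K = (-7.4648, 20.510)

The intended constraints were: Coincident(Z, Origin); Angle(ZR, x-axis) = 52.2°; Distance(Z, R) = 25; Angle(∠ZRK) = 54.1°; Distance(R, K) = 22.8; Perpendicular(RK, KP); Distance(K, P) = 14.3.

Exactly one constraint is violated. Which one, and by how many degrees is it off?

Perpendicular(RK, KP) — off by 4.70°.

Z = (0.00, 0.00) ✓; ZR at 52.20° ✓; |ZR| = 25.00 ✓; ∠ZRK = 54.10° ✓; |RK| = 22.80 ✓; ∠(RK, KP) = 94.70° ✗; |KP| = 14.30 ✓.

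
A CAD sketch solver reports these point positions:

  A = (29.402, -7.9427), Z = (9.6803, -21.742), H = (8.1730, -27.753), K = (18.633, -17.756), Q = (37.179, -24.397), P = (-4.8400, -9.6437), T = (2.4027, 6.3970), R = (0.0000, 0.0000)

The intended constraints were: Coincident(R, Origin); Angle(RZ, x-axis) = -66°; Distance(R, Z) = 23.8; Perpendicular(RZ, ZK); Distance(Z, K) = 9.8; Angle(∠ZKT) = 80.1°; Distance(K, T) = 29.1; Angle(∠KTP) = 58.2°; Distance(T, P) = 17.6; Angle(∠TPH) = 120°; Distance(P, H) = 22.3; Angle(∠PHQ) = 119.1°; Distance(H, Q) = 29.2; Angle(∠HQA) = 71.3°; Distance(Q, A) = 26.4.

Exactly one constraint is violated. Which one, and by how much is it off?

Distance(Q, A) = 26.4 — off by 8.20.

R = (0.00, 0.00) ✓; RZ at -66.00° ✓; |RZ| = 23.80 ✓; ∠(RZ, ZK) = 90.00° ✓; |ZK| = 9.800 ✓; ∠ZKT = 80.10° ✓; |KT| = 29.10 ✓; ∠KTP = 58.20° ✓; |TP| = 17.60 ✓; ∠TPH = 120.0° ✓; |PH| = 22.30 ✓; ∠PHQ = 119.1° ✓; |HQ| = 29.20 ✓; ∠HQA = 71.30° ✓; |QA| = 18.20 ✗.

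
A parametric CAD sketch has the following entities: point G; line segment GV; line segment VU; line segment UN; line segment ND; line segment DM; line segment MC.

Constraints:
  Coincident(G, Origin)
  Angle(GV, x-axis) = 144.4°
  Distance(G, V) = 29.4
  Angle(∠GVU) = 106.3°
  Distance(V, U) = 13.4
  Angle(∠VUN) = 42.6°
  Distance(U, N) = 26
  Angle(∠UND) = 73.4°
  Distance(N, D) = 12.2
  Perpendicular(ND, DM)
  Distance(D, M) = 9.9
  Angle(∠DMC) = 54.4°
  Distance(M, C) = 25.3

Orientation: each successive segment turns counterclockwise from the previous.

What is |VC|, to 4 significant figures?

27.98

ND is perpendicular to DM, so DM runs at -167.9°; with |DM| = 9.9, M = (-20.77, 16.66). ∠DMC = 54.4° gives MC at -42.30° from the x-axis; with |MC| = 25.3, C = (-2.055, -0.3673). Then |VC| = |C − V| = 27.98.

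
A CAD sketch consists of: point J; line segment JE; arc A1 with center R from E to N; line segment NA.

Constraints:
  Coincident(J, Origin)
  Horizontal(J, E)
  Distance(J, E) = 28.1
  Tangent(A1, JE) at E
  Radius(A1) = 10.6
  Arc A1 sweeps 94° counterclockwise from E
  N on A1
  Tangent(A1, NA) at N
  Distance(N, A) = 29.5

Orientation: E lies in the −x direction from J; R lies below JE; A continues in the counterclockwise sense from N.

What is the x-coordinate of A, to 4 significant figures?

-36.62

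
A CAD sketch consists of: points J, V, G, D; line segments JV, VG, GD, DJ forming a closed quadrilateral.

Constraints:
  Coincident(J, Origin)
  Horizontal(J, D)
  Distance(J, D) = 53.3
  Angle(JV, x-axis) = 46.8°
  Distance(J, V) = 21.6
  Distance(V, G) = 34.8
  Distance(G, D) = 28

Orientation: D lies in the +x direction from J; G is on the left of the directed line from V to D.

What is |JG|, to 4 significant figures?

54.90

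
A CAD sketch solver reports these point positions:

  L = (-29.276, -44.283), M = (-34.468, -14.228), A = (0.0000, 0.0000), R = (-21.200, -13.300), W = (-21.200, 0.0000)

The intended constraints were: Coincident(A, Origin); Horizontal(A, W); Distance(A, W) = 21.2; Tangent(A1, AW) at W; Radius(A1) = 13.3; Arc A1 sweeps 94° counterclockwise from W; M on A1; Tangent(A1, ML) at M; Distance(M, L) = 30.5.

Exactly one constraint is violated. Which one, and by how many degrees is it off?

Tangent(A1, ML) at M — off by 5.80°.

A = (0.00, 0.00) ✓; A.y = 0.00, W.y = 0.00 ✓; |AW| = 21.20 ✓; ∠(RW, WA) = 90.00° ✓; |RW| = 13.30 ✓; bearing(R→M) − bearing(R→W) = 94.00° ✓; |RM| = 13.30 ✓; ∠(RM, ML) = 84.20° ✗; |ML| = 30.50 ✓.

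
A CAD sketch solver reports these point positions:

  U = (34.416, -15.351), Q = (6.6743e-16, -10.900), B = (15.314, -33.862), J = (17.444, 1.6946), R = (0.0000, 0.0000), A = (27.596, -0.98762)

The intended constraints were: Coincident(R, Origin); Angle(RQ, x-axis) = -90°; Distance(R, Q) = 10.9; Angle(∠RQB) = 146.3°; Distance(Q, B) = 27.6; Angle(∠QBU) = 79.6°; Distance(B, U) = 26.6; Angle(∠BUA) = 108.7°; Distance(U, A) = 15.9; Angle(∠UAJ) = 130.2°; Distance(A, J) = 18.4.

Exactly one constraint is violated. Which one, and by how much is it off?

Distance(A, J) = 18.4 — off by 7.90.

R = (0.00, 0.00) ✓; RQ at -90.00° ✓; |RQ| = 10.90 ✓; ∠RQB = 146.3° ✓; |QB| = 27.60 ✓; ∠QBU = 79.60° ✓; |BU| = 26.60 ✓; ∠BUA = 108.7° ✓; |UA| = 15.90 ✓; ∠UAJ = 130.2° ✓; |AJ| = 10.50 ✗.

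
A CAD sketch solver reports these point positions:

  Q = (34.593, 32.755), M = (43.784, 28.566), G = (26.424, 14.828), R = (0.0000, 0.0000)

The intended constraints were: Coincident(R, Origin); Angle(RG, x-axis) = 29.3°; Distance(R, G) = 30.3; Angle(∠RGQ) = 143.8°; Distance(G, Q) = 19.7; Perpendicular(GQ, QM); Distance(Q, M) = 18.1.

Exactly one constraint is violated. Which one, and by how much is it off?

Distance(Q, M) = 18.1 — off by 8.00.

R = (0.00, 0.00) ✓; RG at 29.30° ✓; |RG| = 30.30 ✓; ∠RGQ = 143.8° ✓; |GQ| = 19.70 ✓; ∠(GQ, QM) = 90.00° ✓; |QM| = 10.10 ✗.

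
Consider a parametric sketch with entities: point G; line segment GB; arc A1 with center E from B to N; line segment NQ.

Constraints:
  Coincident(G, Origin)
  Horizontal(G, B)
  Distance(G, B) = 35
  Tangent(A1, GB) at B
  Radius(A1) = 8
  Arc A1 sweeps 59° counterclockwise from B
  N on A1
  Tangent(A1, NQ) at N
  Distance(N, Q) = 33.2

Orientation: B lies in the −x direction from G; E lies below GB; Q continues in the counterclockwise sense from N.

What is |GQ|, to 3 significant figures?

67.2

On A1, B sits at bearing 90° from E; a 59° counterclockwise sweep puts N at bearing 149°, so N = E + 8.0·(cos 149°, sin 149°) = (-41.9, -3.88). A1 meets NQ tangentially, so EN is at right angles to NQ, so NQ runs along (−sin 149°, cos 149°); with |NQ| = 33.2, Q = (-59.0, -32.3). Then |GQ| = |Q − G| = 67.2.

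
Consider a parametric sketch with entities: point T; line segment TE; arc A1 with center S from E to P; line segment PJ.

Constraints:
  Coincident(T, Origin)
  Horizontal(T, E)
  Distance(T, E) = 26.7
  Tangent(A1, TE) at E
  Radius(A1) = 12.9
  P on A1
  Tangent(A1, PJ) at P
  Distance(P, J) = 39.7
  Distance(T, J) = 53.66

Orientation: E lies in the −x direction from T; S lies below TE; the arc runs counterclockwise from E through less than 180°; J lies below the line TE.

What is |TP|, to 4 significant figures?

42.36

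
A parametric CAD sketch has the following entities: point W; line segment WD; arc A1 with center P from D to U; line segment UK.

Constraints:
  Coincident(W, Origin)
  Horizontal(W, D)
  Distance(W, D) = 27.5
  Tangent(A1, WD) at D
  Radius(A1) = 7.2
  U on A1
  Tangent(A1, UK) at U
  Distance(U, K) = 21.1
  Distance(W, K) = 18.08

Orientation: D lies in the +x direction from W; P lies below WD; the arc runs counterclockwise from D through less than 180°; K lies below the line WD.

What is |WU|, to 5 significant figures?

22.617

W is at the origin; W and D share the same y with |WD| = 27.5 and D on the +x side, so D = (27.500, 0.0000). A1 meets WD tangentially, so PD is at right angles to WD, so P = D + (0, -7.2) = (27.500, -7.2000). Since PU ⟂ UK (tangency), |PK| = √(7.2² + 21.1²) = 22.295 regardless of where U sits on A1. So K lies on both circle(W, 18.08) and circle(P, 22.295); the below-WD intersection is K = (7.2638, -16.557). U is the foot of the tangent from K: U = (22.530, -1.9908).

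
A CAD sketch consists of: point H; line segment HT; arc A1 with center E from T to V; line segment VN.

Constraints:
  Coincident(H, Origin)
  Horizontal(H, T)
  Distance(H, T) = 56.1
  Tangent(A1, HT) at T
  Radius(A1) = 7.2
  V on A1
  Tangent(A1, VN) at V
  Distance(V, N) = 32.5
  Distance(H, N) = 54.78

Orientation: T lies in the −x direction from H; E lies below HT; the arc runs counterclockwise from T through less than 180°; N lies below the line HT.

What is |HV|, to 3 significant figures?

62.7

Checks: |EV| = 7.200 ✓; ∠(EV, VN) = 90.00° ✓; |VN| = 32.50 ✓; |HN| = 54.78 ✓.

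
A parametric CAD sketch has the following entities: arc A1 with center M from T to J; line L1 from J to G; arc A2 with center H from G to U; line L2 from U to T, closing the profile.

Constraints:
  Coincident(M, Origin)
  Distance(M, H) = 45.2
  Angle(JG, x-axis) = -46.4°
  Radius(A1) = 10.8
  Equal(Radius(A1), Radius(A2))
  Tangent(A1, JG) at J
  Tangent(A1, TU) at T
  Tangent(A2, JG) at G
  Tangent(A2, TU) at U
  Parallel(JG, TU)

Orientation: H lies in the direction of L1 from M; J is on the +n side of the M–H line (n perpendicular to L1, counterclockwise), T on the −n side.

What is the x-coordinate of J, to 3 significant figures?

7.82

The slot axis is L1's direction at -46.4°, so u = (cos -46.4°, sin -46.4°) = (0.690, -0.724) and n = (−sin -46.4°, cos -46.4°) = (0.724, 0.690). M is at the origin and H lies 45.2 along u from M, so H = 45.2·u = (31.2, -32.7). Tangency of A1 to both parallel lines with radius 10.8 puts J and T at M ± 10.8·n: J = (7.82, 7.45), T = (-7.82, -7.45). So J.x = 7.82.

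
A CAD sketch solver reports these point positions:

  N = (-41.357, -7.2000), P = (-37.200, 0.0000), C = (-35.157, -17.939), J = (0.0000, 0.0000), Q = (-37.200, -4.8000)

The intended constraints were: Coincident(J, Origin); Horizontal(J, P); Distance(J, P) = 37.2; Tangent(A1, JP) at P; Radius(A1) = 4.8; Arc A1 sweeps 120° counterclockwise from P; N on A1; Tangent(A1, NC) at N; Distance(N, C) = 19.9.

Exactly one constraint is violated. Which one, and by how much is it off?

Distance(N, C) = 19.9 — off by 7.50.

J = (0.00, 0.00) ✓; J.y = 0.00, P.y = 0.00 ✓; |JP| = 37.20 ✓; ∠(QP, PJ) = 90.00° ✓; |QP| = 4.800 ✓; bearing(Q→N) − bearing(Q→P) = 120.0° ✓; |QN| = 4.800 ✓; ∠(QN, NC) = 90.00° ✓; |NC| = 12.40 ✗.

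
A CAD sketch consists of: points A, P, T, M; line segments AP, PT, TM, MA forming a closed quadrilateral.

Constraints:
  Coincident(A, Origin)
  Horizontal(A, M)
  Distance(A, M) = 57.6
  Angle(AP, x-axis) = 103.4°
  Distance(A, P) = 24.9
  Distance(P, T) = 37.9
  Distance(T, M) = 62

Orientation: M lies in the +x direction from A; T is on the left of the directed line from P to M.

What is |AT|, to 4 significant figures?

54.88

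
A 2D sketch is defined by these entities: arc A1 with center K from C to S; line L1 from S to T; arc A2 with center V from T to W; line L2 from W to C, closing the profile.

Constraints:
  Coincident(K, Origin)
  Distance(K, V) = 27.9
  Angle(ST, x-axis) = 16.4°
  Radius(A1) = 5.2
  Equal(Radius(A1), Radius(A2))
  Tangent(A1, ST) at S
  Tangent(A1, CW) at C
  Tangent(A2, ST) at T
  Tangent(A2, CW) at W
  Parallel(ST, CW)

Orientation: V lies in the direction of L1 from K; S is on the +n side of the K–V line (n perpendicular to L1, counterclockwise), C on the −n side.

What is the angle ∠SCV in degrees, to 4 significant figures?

79.44°

K is at the origin and V lies 27.9 along u from K, so V = 27.9·u = (26.76, 7.877). Tangency of A1 to both parallel lines with radius 5.2 puts S and C at K ± 5.2·n: S = (-1.468, 4.988), C = (1.468, -4.988). Then cos ∠SCV = CS·CV / (|CS||CV|), giving 79.44°.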